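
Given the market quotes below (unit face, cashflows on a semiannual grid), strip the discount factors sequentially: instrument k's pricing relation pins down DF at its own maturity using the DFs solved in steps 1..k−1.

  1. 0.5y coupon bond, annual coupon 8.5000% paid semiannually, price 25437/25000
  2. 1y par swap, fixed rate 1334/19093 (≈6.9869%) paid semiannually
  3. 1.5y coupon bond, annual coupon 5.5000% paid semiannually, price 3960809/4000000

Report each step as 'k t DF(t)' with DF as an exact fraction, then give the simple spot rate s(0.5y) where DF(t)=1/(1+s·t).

step 1 [0.5y] bond c/2=17/400: DF=(25437/25000 − 17/400·(0))/(1+17/400) = 122/125 ≈ 0.976000
step 2 [1y] swap r/2=667/19093: DF=(1 − 667/19093·(0.976000))/(1+667/19093) = 9333/10000 ≈ 0.933300
step 3 [1.5y] bond c/2=11/400: DF=(3960809/4000000 − 11/400·(0.976000+0.933300))/(1+11/400) = 4563/5000 ≈ 0.912600

1 1/2 122/125
2 1 9333/10000
3 3/2 4563/5000
s(0.5y) = (1/(122/125) − 1)/(1/2) = 3/61 ≈ 4.9180%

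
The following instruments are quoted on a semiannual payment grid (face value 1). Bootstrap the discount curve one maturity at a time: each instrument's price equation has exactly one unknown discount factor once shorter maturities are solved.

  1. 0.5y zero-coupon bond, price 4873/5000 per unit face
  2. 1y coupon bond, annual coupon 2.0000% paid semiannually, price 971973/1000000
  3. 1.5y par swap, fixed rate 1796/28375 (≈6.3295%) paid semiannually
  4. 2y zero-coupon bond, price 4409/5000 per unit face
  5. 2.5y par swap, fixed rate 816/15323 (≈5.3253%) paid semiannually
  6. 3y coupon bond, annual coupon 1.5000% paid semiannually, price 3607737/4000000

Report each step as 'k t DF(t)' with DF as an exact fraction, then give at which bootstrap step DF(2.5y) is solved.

1 1/2 4873/5000
2 1 9527/10000
3 3/2 4551/5000
4 2 4409/5000
5 5/2 1097/1250
6 3 861/1000
DF(2.5y) is solved at step 5

step 1 [0.5y] zero: DF = P = 4873/5000 ≈ 0.974600
step 2 [1y] bond c/2=1/100: DF=(971973/1000000 − 1/100·(0.974600))/(1+1/100) = 9527/10000 ≈ 0.952700
step 3 [1.5y] swap r/2=898/28375: DF=(1 − 898/28375·(0.974600+0.952700))/(1+898/28375) = 4551/5000 ≈ 0.910200
step 4 [2y] zero: DF = P = 4409/5000 ≈ 0.881800
step 5 [2.5y] swap r/2=408/15323: DF=(1 − 408/15323·(0.974600+0.952700+0.910200+0.881800))/(1+408/15323) = 1097/1250 ≈ 0.877600
step 6 [3y] bond c/2=3/400: DF=(3607737/4000000 − 3/400·(0.974600+0.952700+0.910200+0.881800+0.877600))/(1+3/400) = 861/1000 ≈ 0.861000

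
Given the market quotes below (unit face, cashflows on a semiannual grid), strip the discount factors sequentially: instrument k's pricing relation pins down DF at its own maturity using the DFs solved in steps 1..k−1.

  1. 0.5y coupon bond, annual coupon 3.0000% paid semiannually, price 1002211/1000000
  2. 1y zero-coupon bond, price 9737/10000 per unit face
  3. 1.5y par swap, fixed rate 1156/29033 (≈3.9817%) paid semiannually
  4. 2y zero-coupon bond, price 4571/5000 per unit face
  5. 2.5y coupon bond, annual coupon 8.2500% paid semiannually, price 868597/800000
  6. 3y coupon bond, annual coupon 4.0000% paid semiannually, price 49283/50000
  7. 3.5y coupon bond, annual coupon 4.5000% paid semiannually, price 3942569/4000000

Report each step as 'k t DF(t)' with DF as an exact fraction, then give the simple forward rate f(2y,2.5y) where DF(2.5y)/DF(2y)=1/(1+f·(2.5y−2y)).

step 1 [0.5y] bond c/2=3/200: DF=(1002211/1000000 − 3/200·(0))/(1+3/200) = 4937/5000 ≈ 0.987400
step 2 [1y] zero: DF = P = 9737/10000 ≈ 0.973700
step 3 [1.5y] swap r/2=578/29033: DF=(1 − 578/29033·(0.987400+0.973700))/(1+578/29033) = 4711/5000 ≈ 0.942200
step 4 [2y] zero: DF = P = 4571/5000 ≈ 0.914200
step 5 [2.5y] bond c/2=33/800: DF=(868597/800000 − 33/800·(0.987400+0.973700+0.942200+0.914200))/(1+33/800) = 1783/2000 ≈ 0.891500
step 6 [3y] bond c/2=1/50: DF=(49283/50000 − 1/50·(0.987400+0.973700+0.942200+0.914200+0.891500))/(1+1/50) = 437/500 ≈ 0.874000
step 7 [3.5y] bond c/2=9/400: DF=(3942569/4000000 − 9/400·(0.987400+0.973700+0.942200+0.914200+0.891500+0.874000))/(1+9/400) = 8411/10000 ≈ 0.841100

1 1/2 4937/5000
2 1 9737/10000
3 3/2 4711/5000
4 2 4571/5000
5 5/2 1783/2000
6 3 437/500
7 7/2 8411/10000
f(2y,2.5y) = ((4571/5000)/(1783/2000) − 1)/(1/2) = 454/8915 ≈ 5.0925%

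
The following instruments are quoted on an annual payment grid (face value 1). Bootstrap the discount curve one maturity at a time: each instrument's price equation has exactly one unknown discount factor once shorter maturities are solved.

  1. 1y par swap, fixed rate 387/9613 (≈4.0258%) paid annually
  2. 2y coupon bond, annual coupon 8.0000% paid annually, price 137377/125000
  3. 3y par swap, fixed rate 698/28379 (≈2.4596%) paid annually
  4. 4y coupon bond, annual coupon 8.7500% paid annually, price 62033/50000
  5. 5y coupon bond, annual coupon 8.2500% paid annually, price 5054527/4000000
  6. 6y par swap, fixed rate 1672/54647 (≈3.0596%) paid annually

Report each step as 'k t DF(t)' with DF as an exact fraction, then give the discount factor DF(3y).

step 1 [1y] swap r/1=387/9613: DF=(1 − 387/9613·(0))/(1+387/9613) = 9613/10000 ≈ 0.961300
step 2 [2y] bond c/1=2/25: DF=(137377/125000 − 2/25·(0.961300))/(1+2/25) = 1183/1250 ≈ 0.946400
step 3 [3y] swap r/1=698/28379: DF=(1 − 698/28379·(0.961300+0.946400))/(1+698/28379) = 4651/5000 ≈ 0.930200
step 4 [4y] bond c/1=7/80: DF=(62033/50000 − 7/80·(0.961300+0.946400+0.930200))/(1+7/80) = 73/80 ≈ 0.912500
step 5 [5y] bond c/1=33/400: DF=(5054527/4000000 − 33/400·(0.961300+0.946400+0.930200+0.912500))/(1+33/400) = 1763/2000 ≈ 0.881500
step 6 [6y] swap r/1=1672/54647: DF=(1 − 1672/54647·(0.961300+0.946400+0.930200+0.912500+0.881500))/(1+1672/54647) = 1041/1250 ≈ 0.832800

1 1 9613/10000
2 2 1183/1250
3 3 4651/5000
4 4 73/80
5 5 1763/2000
6 6 1041/1250
DF(3y) = 4651/5000 ≈ 0.930200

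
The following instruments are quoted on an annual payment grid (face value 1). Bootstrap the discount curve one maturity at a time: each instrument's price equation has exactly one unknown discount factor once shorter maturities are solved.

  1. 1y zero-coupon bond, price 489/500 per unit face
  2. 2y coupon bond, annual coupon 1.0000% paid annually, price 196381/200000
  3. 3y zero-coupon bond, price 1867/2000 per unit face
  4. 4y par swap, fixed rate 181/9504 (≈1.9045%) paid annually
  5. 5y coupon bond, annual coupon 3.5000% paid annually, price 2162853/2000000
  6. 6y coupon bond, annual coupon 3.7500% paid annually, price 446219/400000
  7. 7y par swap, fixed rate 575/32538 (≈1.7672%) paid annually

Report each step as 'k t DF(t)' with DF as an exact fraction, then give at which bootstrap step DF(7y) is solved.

1 1 489/500
2 2 77/80
3 3 1867/2000
4 4 2319/2500
5 5 9163/10000
6 6 9047/10000
7 7 177/200
DF(7y) is solved at step 7

step 1 [1y] zero: DF = P = 489/500 ≈ 0.978000
step 2 [2y] bond c/1=1/100: DF=(196381/200000 − 1/100·(0.978000))/(1+1/100) = 77/80 ≈ 0.962500
step 3 [3y] zero: DF = P = 1867/2000 ≈ 0.933500
step 4 [4y] swap r/1=181/9504: DF=(1 − 181/9504·(0.978000+0.962500+0.933500))/(1+181/9504) = 2319/2500 ≈ 0.927600
step 5 [5y] bond c/1=7/200: DF=(2162853/2000000 − 7/200·(0.978000+0.962500+0.933500+0.927600))/(1+7/200) = 9163/10000 ≈ 0.916300
step 6 [6y] bond c/1=3/80: DF=(446219/400000 − 3/80·(0.978000+0.962500+0.933500+0.927600+0.916300))/(1+3/80) = 9047/10000 ≈ 0.904700
step 7 [7y] swap r/1=575/32538: DF=(1 − 575/32538·(0.978000+0.962500+0.933500+0.927600+0.916300+0.904700))/(1+575/32538) = 177/200 ≈ 0.885000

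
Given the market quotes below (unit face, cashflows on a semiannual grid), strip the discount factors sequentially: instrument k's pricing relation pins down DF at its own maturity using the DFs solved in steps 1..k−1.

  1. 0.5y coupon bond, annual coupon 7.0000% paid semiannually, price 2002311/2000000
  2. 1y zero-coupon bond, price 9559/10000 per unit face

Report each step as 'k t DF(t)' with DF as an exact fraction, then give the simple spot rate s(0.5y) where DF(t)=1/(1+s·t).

step 1 [0.5y] bond c/2=7/200: DF=(2002311/2000000 − 7/200·(0))/(1+7/200) = 9673/10000 ≈ 0.967300
step 2 [1y] zero: DF = P = 9559/10000 ≈ 0.955900

1 1/2 9673/10000
2 1 9559/10000
s(0.5y) = (1/(9673/10000) − 1)/(1/2) = 654/9673 ≈ 6.7611%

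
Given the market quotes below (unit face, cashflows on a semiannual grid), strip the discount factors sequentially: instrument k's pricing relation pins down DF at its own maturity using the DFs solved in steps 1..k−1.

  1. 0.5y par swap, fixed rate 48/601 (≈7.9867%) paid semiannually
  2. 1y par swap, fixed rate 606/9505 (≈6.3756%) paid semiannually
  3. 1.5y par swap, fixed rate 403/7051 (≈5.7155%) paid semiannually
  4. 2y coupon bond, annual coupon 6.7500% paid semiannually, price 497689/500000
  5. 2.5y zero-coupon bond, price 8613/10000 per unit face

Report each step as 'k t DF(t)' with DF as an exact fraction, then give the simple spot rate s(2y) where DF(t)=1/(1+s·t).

1 1/2 601/625
2 1 4697/5000
3 3/2 4597/5000
4 2 2177/2500
5 5/2 8613/10000
s(2y) = (1/(2177/2500) − 1)/(2) = 323/4354 ≈ 7.4185%

step 1 [0.5y] swap r/2=24/601: DF=(1 − 24/601·(0))/(1+24/601) = 601/625 ≈ 0.961600
step 2 [1y] swap r/2=303/9505: DF=(1 − 303/9505·(0.961600))/(1+303/9505) = 4697/5000 ≈ 0.939400
step 3 [1.5y] swap r/2=403/14102: DF=(1 − 403/14102·(0.961600+0.939400))/(1+403/14102) = 4597/5000 ≈ 0.919400
step 4 [2y] bond c/2=27/800: DF=(497689/500000 − 27/800·(0.961600+0.939400+0.919400))/(1+27/800) = 2177/2500 ≈ 0.870800
step 5 [2.5y] zero: DF = P = 8613/10000 ≈ 0.861300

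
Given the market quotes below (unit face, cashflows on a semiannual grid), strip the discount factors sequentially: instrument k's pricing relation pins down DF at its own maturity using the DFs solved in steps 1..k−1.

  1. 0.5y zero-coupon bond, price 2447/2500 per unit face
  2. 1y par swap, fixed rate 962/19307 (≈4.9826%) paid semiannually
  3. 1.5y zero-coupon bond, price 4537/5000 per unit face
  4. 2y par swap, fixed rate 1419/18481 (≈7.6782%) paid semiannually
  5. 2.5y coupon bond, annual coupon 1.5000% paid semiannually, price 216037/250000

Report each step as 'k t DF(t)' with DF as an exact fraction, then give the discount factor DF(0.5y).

step 1 [0.5y] zero: DF = P = 2447/2500 ≈ 0.978800
step 2 [1y] swap r/2=481/19307: DF=(1 − 481/19307·(0.978800))/(1+481/19307) = 9519/10000 ≈ 0.951900
step 3 [1.5y] zero: DF = P = 4537/5000 ≈ 0.907400
step 4 [2y] swap r/2=1419/36962: DF=(1 − 1419/36962·(0.978800+0.951900+0.907400))/(1+1419/36962) = 8581/10000 ≈ 0.858100
step 5 [2.5y] bond c/2=3/400: DF=(216037/250000 − 3/400·(0.978800+0.951900+0.907400+0.858100))/(1+3/400) = 4151/5000 ≈ 0.830200

1 1/2 2447/2500
2 1 9519/10000
3 3/2 4537/5000
4 2 8581/10000
5 5/2 4151/5000
DF(0.5y) = 2447/2500 ≈ 0.978800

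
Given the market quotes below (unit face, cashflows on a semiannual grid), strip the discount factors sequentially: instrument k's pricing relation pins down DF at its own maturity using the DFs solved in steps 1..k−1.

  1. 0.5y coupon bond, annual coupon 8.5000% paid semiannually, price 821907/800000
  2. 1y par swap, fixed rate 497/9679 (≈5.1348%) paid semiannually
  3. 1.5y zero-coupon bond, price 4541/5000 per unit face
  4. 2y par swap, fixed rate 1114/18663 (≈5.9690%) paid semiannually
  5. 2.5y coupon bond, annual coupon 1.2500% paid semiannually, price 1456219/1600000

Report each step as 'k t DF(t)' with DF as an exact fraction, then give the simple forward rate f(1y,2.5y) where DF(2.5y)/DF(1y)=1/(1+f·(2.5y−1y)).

step 1 [0.5y] bond c/2=17/400: DF=(821907/800000 − 17/400·(0))/(1+17/400) = 1971/2000 ≈ 0.985500
step 2 [1y] swap r/2=497/19358: DF=(1 − 497/19358·(0.985500))/(1+497/19358) = 9503/10000 ≈ 0.950300
step 3 [1.5y] zero: DF = P = 4541/5000 ≈ 0.908200
step 4 [2y] swap r/2=557/18663: DF=(1 − 557/18663·(0.985500+0.950300+0.908200))/(1+557/18663) = 4443/5000 ≈ 0.888600
step 5 [2.5y] bond c/2=1/160: DF=(1456219/1600000 − 1/160·(0.985500+0.950300+0.908200+0.888600))/(1+1/160) = 8813/10000 ≈ 0.881300

1 1/2 1971/2000
2 1 9503/10000
3 3/2 4541/5000
4 2 4443/5000
5 5/2 8813/10000
f(1y,2.5y) = ((9503/10000)/(8813/10000) − 1)/(3/2) = 460/8813 ≈ 5.2196%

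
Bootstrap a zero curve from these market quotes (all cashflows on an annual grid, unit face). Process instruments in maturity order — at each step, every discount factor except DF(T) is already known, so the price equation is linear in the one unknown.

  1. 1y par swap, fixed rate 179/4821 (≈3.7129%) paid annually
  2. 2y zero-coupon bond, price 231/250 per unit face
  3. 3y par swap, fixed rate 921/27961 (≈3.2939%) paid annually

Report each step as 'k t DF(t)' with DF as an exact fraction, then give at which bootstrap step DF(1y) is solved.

1 1 4821/5000
2 2 231/250
3 3 9079/10000
DF(1y) is solved at step 1

step 1 [1y] swap r/1=179/4821: DF=(1 − 179/4821·(0))/(1+179/4821) = 4821/5000 ≈ 0.964200
step 2 [2y] zero: DF = P = 231/250 ≈ 0.924000
step 3 [3y] swap r/1=921/27961: DF=(1 − 921/27961·(0.964200+0.924000))/(1+921/27961) = 9079/10000 ≈ 0.907900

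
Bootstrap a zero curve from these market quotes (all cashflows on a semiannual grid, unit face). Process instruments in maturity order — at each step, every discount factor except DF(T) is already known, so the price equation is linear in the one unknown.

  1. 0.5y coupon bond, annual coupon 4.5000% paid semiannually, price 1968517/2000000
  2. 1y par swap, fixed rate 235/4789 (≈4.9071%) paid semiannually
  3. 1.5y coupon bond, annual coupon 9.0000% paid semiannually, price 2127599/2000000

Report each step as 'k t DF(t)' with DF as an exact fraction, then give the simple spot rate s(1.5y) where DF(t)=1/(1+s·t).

step 1 [0.5y] bond c/2=9/400: DF=(1968517/2000000 − 9/400·(0))/(1+9/400) = 4813/5000 ≈ 0.962600
step 2 [1y] swap r/2=235/9578: DF=(1 − 235/9578·(0.962600))/(1+235/9578) = 953/1000 ≈ 0.953000
step 3 [1.5y] bond c/2=9/200: DF=(2127599/2000000 − 9/200·(0.962600+0.953000))/(1+9/200) = 1871/2000 ≈ 0.935500

1 1/2 4813/5000
2 1 953/1000
3 3/2 1871/2000
s(1.5y) = (1/(1871/2000) − 1)/(3/2) = 86/1871 ≈ 4.5965%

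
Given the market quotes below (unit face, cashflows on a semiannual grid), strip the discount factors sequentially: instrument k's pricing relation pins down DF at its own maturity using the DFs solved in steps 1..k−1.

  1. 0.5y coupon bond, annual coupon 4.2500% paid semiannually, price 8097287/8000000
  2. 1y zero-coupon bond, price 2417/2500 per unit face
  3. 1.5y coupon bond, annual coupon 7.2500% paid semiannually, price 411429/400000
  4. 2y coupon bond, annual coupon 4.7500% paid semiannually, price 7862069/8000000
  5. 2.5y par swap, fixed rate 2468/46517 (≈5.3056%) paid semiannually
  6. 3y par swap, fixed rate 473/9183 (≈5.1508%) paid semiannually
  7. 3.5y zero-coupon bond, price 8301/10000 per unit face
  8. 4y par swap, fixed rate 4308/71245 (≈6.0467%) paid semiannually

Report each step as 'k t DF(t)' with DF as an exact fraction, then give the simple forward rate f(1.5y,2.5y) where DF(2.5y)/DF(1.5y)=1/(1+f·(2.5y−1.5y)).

1 1/2 9911/10000
2 1 2417/2500
3 3/2 9241/10000
4 2 8931/10000
5 5/2 4383/5000
6 3 8581/10000
7 7/2 8301/10000
8 4 3923/5000
f(1.5y,2.5y) = ((9241/10000)/(4383/5000) − 1)/(1) = 475/8766 ≈ 5.4187%

step 1 [0.5y] bond c/2=17/800: DF=(8097287/8000000 − 17/800·(0))/(1+17/800) = 9911/10000 ≈ 0.991100
step 2 [1y] zero: DF = P = 2417/2500 ≈ 0.966800
step 3 [1.5y] bond c/2=29/800: DF=(411429/400000 − 29/800·(0.991100+0.966800))/(1+29/800) = 9241/10000 ≈ 0.924100
step 4 [2y] bond c/2=19/800: DF=(7862069/8000000 − 19/800·(0.991100+0.966800+0.924100))/(1+19/800) = 8931/10000 ≈ 0.893100
step 5 [2.5y] swap r/2=1234/46517: DF=(1 − 1234/46517·(0.991100+0.966800+0.924100+0.893100))/(1+1234/46517) = 4383/5000 ≈ 0.876600
step 6 [3y] swap r/2=473/18366: DF=(1 − 473/18366·(0.991100+0.966800+0.924100+0.893100+0.876600))/(1+473/18366) = 8581/10000 ≈ 0.858100
step 7 [3.5y] zero: DF = P = 8301/10000 ≈ 0.830100
step 8 [4y] swap r/2=2154/71245: DF=(1 − 2154/71245·(0.991100+0.966800+0.924100+0.893100+0.876600+0.858100+0.830100))/(1+2154/71245) = 3923/5000 ≈ 0.784600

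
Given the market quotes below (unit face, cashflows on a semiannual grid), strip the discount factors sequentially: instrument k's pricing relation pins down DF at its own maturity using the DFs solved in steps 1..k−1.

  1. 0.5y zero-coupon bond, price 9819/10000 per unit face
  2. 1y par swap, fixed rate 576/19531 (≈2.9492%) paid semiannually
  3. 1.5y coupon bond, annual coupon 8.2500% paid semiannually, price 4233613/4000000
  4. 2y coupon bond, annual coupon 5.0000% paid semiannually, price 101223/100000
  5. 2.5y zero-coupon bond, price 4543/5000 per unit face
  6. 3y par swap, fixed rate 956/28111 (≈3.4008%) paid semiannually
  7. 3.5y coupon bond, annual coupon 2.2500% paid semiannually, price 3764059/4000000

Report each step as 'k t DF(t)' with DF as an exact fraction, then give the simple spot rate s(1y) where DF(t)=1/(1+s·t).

1 1/2 9819/10000
2 1 607/625
3 3/2 9391/10000
4 2 917/1000
5 5/2 4543/5000
6 3 2261/2500
7 7/2 217/250
s(1y) = (1/(607/625) − 1)/(1) = 18/607 ≈ 2.9654%

step 1 [0.5y] zero: DF = P = 9819/10000 ≈ 0.981900
step 2 [1y] swap r/2=288/19531: DF=(1 − 288/19531·(0.981900))/(1+288/19531) = 607/625 ≈ 0.971200
step 3 [1.5y] bond c/2=33/800: DF=(4233613/4000000 − 33/800·(0.981900+0.971200))/(1+33/800) = 9391/10000 ≈ 0.939100
step 4 [2y] bond c/2=1/40: DF=(101223/100000 − 1/40·(0.981900+0.971200+0.939100))/(1+1/40) = 917/1000 ≈ 0.917000
step 5 [2.5y] zero: DF = P = 4543/5000 ≈ 0.908600
step 6 [3y] swap r/2=478/28111: DF=(1 − 478/28111·(0.981900+0.971200+0.939100+0.917000+0.908600))/(1+478/28111) = 2261/2500 ≈ 0.904400
step 7 [3.5y] bond c/2=9/800: DF=(3764059/4000000 − 9/800·(0.981900+0.971200+0.939100+0.917000+0.908600+0.904400))/(1+9/800) = 217/250 ≈ 0.868000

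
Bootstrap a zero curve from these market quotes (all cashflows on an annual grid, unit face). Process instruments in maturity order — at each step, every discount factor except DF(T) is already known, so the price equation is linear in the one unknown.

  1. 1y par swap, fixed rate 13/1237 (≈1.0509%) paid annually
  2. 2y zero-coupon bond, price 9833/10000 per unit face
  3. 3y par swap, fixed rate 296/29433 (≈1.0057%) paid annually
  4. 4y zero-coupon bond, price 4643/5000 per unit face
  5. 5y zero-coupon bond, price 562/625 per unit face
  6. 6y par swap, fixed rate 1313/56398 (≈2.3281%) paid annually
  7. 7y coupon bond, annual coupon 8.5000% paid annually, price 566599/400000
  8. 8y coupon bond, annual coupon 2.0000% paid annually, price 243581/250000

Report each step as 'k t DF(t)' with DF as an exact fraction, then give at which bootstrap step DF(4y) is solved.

step 1 [1y] swap r/1=13/1237: DF=(1 − 13/1237·(0))/(1+13/1237) = 1237/1250 ≈ 0.989600
step 2 [2y] zero: DF = P = 9833/10000 ≈ 0.983300
step 3 [3y] swap r/1=296/29433: DF=(1 − 296/29433·(0.989600+0.983300))/(1+296/29433) = 1213/1250 ≈ 0.970400
step 4 [4y] zero: DF = P = 4643/5000 ≈ 0.928600
step 5 [5y] zero: DF = P = 562/625 ≈ 0.899200
step 6 [6y] swap r/1=1313/56398: DF=(1 − 1313/56398·(0.989600+0.983300+0.970400+0.928600+0.899200))/(1+1313/56398) = 8687/10000 ≈ 0.868700
step 7 [7y] bond c/1=17/200: DF=(566599/400000 − 17/200·(0.989600+0.983300+0.970400+0.928600+0.899200+0.868700))/(1+17/200) = 8637/10000 ≈ 0.863700
step 8 [8y] bond c/1=1/50: DF=(243581/250000 − 1/50·(0.989600+0.983300+0.970400+0.928600+0.899200+0.868700+0.863700))/(1+1/50) = 8277/10000 ≈ 0.827700

1 1 1237/1250
2 2 9833/10000
3 3 1213/1250
4 4 4643/5000
5 5 562/625
6 6 8687/10000
7 7 8637/10000
8 8 8277/10000
DF(4y) is solved at step 4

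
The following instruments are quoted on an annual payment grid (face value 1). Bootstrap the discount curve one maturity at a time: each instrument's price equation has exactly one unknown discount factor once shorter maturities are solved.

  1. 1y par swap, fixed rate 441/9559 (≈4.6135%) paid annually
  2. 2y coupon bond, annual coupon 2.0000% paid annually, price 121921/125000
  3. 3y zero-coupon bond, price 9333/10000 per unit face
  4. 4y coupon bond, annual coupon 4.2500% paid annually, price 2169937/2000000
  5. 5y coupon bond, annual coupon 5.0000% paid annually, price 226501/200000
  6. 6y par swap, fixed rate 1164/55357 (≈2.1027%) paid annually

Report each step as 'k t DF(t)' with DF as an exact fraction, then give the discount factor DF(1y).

1 1 9559/10000
2 2 15/16
3 3 9333/10000
4 4 1851/2000
5 5 8999/10000
6 6 2209/2500
DF(1y) = 9559/10000 ≈ 0.955900

step 1 [1y] swap r/1=441/9559: DF=(1 − 441/9559·(0))/(1+441/9559) = 9559/10000 ≈ 0.955900
step 2 [2y] bond c/1=1/50: DF=(121921/125000 − 1/50·(0.955900))/(1+1/50) = 15/16 ≈ 0.937500
step 3 [3y] zero: DF = P = 9333/10000 ≈ 0.933300
step 4 [4y] bond c/1=17/400: DF=(2169937/2000000 − 17/400·(0.955900+0.937500+0.933300))/(1+17/400) = 1851/2000 ≈ 0.925500
step 5 [5y] bond c/1=1/20: DF=(226501/200000 − 1/20·(0.955900+0.937500+0.933300+0.925500))/(1+1/20) = 8999/10000 ≈ 0.899900
step 6 [6y] swap r/1=1164/55357: DF=(1 − 1164/55357·(0.955900+0.937500+0.933300+0.925500+0.899900))/(1+1164/55357) = 2209/2500 ≈ 0.883600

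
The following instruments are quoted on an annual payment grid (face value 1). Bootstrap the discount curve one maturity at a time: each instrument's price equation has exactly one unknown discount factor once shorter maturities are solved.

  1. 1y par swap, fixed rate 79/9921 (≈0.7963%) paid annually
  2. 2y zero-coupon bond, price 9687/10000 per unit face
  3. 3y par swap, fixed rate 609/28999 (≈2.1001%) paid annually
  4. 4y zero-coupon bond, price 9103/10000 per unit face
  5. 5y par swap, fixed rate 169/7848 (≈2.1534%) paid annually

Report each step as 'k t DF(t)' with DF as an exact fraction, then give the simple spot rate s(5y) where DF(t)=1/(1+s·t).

step 1 [1y] swap r/1=79/9921: DF=(1 − 79/9921·(0))/(1+79/9921) = 9921/10000 ≈ 0.992100
step 2 [2y] zero: DF = P = 9687/10000 ≈ 0.968700
step 3 [3y] swap r/1=609/28999: DF=(1 − 609/28999·(0.992100+0.968700))/(1+609/28999) = 9391/10000 ≈ 0.939100
step 4 [4y] zero: DF = P = 9103/10000 ≈ 0.910300
step 5 [5y] swap r/1=169/7848: DF=(1 − 169/7848·(0.992100+0.968700+0.939100+0.910300))/(1+169/7848) = 4493/5000 ≈ 0.898600

1 1 9921/10000
2 2 9687/10000
3 3 9391/10000
4 4 9103/10000
5 5 4493/5000
s(5y) = (1/(4493/5000) − 1)/(5) = 507/22465 ≈ 2.2568%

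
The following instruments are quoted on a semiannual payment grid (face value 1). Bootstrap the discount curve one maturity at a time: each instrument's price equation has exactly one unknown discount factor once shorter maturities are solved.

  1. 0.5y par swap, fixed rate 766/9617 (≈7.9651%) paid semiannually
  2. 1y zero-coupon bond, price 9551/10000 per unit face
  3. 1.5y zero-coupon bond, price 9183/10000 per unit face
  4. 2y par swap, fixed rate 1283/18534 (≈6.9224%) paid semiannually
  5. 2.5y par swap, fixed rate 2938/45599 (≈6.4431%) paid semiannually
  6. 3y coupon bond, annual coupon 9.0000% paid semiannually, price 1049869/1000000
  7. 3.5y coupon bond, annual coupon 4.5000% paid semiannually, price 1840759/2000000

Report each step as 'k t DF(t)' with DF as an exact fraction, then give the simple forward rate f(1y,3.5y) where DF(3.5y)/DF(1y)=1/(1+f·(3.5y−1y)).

1 1/2 9617/10000
2 1 9551/10000
3 3/2 9183/10000
4 2 8717/10000
5 5/2 8531/10000
6 3 8083/10000
7 7/2 391/500
f(1y,3.5y) = ((9551/10000)/(391/500) − 1)/(5/2) = 1731/19550 ≈ 8.8542%

step 1 [0.5y] swap r/2=383/9617: DF=(1 − 383/9617·(0))/(1+383/9617) = 9617/10000 ≈ 0.961700
step 2 [1y] zero: DF = P = 9551/10000 ≈ 0.955100
step 3 [1.5y] zero: DF = P = 9183/10000 ≈ 0.918300
step 4 [2y] swap r/2=1283/37068: DF=(1 − 1283/37068·(0.961700+0.955100+0.918300))/(1+1283/37068) = 8717/10000 ≈ 0.871700
step 5 [2.5y] swap r/2=1469/45599: DF=(1 − 1469/45599·(0.961700+0.955100+0.918300+0.871700))/(1+1469/45599) = 8531/10000 ≈ 0.853100
step 6 [3y] bond c/2=9/200: DF=(1049869/1000000 − 9/200·(0.961700+0.955100+0.918300+0.871700+0.853100))/(1+9/200) = 8083/10000 ≈ 0.808300
step 7 [3.5y] bond c/2=9/400: DF=(1840759/2000000 − 9/400·(0.961700+0.955100+0.918300+0.871700+0.853100+0.808300))/(1+9/400) = 391/500 ≈ 0.782000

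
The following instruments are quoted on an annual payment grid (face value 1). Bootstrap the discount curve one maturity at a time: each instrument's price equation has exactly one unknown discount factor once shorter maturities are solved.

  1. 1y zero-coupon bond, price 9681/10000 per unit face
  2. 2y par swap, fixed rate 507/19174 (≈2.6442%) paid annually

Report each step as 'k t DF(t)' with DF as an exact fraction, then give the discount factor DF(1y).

1 1 9681/10000
2 2 9493/10000
DF(1y) = 9681/10000 ≈ 0.968100

step 1 [1y] zero: DF = P = 9681/10000 ≈ 0.968100
step 2 [2y] swap r/1=507/19174: DF=(1 − 507/19174·(0.968100))/(1+507/19174) = 9493/10000 ≈ 0.949300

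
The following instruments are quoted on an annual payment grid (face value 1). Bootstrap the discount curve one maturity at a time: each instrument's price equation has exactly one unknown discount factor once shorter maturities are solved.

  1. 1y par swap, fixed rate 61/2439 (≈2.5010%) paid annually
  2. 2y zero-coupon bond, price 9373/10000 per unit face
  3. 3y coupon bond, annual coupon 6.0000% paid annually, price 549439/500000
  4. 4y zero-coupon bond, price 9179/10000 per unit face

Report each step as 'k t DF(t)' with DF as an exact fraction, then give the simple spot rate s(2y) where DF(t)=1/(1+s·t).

step 1 [1y] swap r/1=61/2439: DF=(1 − 61/2439·(0))/(1+61/2439) = 2439/2500 ≈ 0.975600
step 2 [2y] zero: DF = P = 9373/10000 ≈ 0.937300
step 3 [3y] bond c/1=3/50: DF=(549439/500000 − 3/50·(0.975600+0.937300))/(1+3/50) = 2321/2500 ≈ 0.928400
step 4 [4y] zero: DF = P = 9179/10000 ≈ 0.917900

1 1 2439/2500
2 2 9373/10000
3 3 2321/2500
4 4 9179/10000
s(2y) = (1/(9373/10000) − 1)/(2) = 627/18746 ≈ 3.3447%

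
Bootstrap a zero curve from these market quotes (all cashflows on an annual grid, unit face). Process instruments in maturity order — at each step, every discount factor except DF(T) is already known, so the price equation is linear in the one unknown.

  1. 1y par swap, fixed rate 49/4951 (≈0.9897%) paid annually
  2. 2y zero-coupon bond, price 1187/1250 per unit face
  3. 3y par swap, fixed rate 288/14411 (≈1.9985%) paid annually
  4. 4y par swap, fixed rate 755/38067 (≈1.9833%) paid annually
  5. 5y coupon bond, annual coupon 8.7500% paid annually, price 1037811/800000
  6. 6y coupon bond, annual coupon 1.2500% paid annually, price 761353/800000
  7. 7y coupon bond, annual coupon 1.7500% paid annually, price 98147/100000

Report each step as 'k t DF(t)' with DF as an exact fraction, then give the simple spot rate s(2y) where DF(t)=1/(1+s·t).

1 1 4951/5000
2 2 1187/1250
3 3 589/625
4 4 1849/2000
5 5 4433/5000
6 6 441/500
7 7 8687/10000
s(2y) = (1/(1187/1250) − 1)/(2) = 63/2374 ≈ 2.6537%

step 1 [1y] swap r/1=49/4951: DF=(1 − 49/4951·(0))/(1+49/4951) = 4951/5000 ≈ 0.990200
step 2 [2y] zero: DF = P = 1187/1250 ≈ 0.949600
step 3 [3y] swap r/1=288/14411: DF=(1 − 288/14411·(0.990200+0.949600))/(1+288/14411) = 589/625 ≈ 0.942400
step 4 [4y] swap r/1=755/38067: DF=(1 − 755/38067·(0.990200+0.949600+0.942400))/(1+755/38067) = 1849/2000 ≈ 0.924500
step 5 [5y] bond c/1=7/80: DF=(1037811/800000 − 7/80·(0.990200+0.949600+0.942400+0.924500))/(1+7/80) = 4433/5000 ≈ 0.886600
step 6 [6y] bond c/1=1/80: DF=(761353/800000 − 1/80·(0.990200+0.949600+0.942400+0.924500+0.886600))/(1+1/80) = 441/500 ≈ 0.882000
step 7 [7y] bond c/1=7/400: DF=(98147/100000 − 7/400·(0.990200+0.949600+0.942400+0.924500+0.886600+0.882000))/(1+7/400) = 8687/10000 ≈ 0.868700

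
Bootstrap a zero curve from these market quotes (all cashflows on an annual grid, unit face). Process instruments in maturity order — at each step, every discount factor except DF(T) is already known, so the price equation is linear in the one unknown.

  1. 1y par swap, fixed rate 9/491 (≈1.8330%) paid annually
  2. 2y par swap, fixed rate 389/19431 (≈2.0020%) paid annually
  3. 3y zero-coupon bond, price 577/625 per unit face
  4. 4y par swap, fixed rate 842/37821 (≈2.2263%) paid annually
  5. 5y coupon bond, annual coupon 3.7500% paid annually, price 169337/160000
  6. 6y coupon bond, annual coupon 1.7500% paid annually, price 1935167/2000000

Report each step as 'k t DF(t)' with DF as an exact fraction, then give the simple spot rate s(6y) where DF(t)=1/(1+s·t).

step 1 [1y] swap r/1=9/491: DF=(1 − 9/491·(0))/(1+9/491) = 491/500 ≈ 0.982000
step 2 [2y] swap r/1=389/19431: DF=(1 − 389/19431·(0.982000))/(1+389/19431) = 9611/10000 ≈ 0.961100
step 3 [3y] zero: DF = P = 577/625 ≈ 0.923200
step 4 [4y] swap r/1=842/37821: DF=(1 − 842/37821·(0.982000+0.961100+0.923200))/(1+842/37821) = 4579/5000 ≈ 0.915800
step 5 [5y] bond c/1=3/80: DF=(169337/160000 − 3/80·(0.982000+0.961100+0.923200+0.915800))/(1+3/80) = 4417/5000 ≈ 0.883400
step 6 [6y] bond c/1=7/400: DF=(1935167/2000000 − 7/400·(0.982000+0.961100+0.923200+0.915800+0.883400))/(1+7/400) = 8707/10000 ≈ 0.870700

1 1 491/500
2 2 9611/10000
3 3 577/625
4 4 4579/5000
5 5 4417/5000
6 6 8707/10000
s(6y) = (1/(8707/10000) − 1)/(6) = 431/17414 ≈ 2.4750%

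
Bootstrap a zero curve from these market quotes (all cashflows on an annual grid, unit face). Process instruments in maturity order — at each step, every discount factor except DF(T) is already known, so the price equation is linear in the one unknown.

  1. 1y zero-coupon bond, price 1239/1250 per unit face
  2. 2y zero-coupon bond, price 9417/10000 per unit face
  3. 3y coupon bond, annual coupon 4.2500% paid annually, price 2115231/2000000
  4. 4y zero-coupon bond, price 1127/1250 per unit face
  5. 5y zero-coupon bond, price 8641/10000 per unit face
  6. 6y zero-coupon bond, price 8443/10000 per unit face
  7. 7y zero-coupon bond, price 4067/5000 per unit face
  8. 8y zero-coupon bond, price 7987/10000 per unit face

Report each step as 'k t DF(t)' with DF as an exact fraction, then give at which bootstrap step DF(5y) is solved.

step 1 [1y] zero: DF = P = 1239/1250 ≈ 0.991200
step 2 [2y] zero: DF = P = 9417/10000 ≈ 0.941700
step 3 [3y] bond c/1=17/400: DF=(2115231/2000000 − 17/400·(0.991200+0.941700))/(1+17/400) = 9357/10000 ≈ 0.935700
step 4 [4y] zero: DF = P = 1127/1250 ≈ 0.901600
step 5 [5y] zero: DF = P = 8641/10000 ≈ 0.864100
step 6 [6y] zero: DF = P = 8443/10000 ≈ 0.844300
step 7 [7y] zero: DF = P = 4067/5000 ≈ 0.813400
step 8 [8y] zero: DF = P = 7987/10000 ≈ 0.798700

1 1 1239/1250
2 2 9417/10000
3 3 9357/10000
4 4 1127/1250
5 5 8641/10000
6 6 8443/10000
7 7 4067/5000
8 8 7987/10000
DF(5y) is solved at step 5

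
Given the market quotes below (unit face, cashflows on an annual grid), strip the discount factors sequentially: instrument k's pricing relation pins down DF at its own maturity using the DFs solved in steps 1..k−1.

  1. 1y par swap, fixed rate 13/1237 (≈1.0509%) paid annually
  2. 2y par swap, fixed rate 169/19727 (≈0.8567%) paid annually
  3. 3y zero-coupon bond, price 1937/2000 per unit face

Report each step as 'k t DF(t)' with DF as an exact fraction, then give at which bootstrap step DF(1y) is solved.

step 1 [1y] swap r/1=13/1237: DF=(1 − 13/1237·(0))/(1+13/1237) = 1237/1250 ≈ 0.989600
step 2 [2y] swap r/1=169/19727: DF=(1 − 169/19727·(0.989600))/(1+169/19727) = 9831/10000 ≈ 0.983100
step 3 [3y] zero: DF = P = 1937/2000 ≈ 0.968500

1 1 1237/1250
2 2 9831/10000
3 3 1937/2000
DF(1y) is solved at step 1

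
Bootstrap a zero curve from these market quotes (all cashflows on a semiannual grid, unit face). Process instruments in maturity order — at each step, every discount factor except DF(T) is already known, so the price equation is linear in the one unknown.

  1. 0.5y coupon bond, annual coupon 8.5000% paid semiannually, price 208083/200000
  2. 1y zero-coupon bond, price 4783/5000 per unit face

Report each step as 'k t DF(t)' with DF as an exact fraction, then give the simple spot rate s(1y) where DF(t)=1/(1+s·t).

1 1/2 499/500
2 1 4783/5000
s(1y) = (1/(4783/5000) − 1)/(1) = 217/4783 ≈ 4.5369%

step 1 [0.5y] bond c/2=17/400: DF=(208083/200000 − 17/400·(0))/(1+17/400) = 499/500 ≈ 0.998000
step 2 [1y] zero: DF = P = 4783/5000 ≈ 0.956600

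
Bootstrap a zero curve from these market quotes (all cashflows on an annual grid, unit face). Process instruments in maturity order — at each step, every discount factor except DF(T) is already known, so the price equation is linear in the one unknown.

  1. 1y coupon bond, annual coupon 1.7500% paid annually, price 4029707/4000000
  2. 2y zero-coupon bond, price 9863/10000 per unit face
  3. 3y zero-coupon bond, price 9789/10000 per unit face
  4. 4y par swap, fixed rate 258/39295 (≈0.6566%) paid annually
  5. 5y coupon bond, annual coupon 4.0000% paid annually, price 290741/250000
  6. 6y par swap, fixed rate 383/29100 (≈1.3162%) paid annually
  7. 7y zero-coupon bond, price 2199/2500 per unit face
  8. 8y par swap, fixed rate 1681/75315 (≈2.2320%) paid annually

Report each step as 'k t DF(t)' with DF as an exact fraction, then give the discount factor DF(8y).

1 1 9901/10000
2 2 9863/10000
3 3 9789/10000
4 4 4871/5000
5 5 9671/10000
6 6 4617/5000
7 7 2199/2500
8 8 8319/10000
DF(8y) = 8319/10000 ≈ 0.831900

step 1 [1y] bond c/1=7/400: DF=(4029707/4000000 − 7/400·(0))/(1+7/400) = 9901/10000 ≈ 0.990100
step 2 [2y] zero: DF = P = 9863/10000 ≈ 0.986300
step 3 [3y] zero: DF = P = 9789/10000 ≈ 0.978900
step 4 [4y] swap r/1=258/39295: DF=(1 − 258/39295·(0.990100+0.986300+0.978900))/(1+258/39295) = 4871/5000 ≈ 0.974200
step 5 [5y] bond c/1=1/25: DF=(290741/250000 − 1/25·(0.990100+0.986300+0.978900+0.974200))/(1+1/25) = 9671/10000 ≈ 0.967100
step 6 [6y] swap r/1=383/29100: DF=(1 − 383/29100·(0.990100+0.986300+0.978900+0.974200+0.967100))/(1+383/29100) = 4617/5000 ≈ 0.923400
step 7 [7y] zero: DF = P = 2199/2500 ≈ 0.879600
step 8 [8y] swap r/1=1681/75315: DF=(1 − 1681/75315·(0.990100+0.986300+0.978900+0.974200+0.967100+0.923400+0.879600))/(1+1681/75315) = 8319/10000 ≈ 0.831900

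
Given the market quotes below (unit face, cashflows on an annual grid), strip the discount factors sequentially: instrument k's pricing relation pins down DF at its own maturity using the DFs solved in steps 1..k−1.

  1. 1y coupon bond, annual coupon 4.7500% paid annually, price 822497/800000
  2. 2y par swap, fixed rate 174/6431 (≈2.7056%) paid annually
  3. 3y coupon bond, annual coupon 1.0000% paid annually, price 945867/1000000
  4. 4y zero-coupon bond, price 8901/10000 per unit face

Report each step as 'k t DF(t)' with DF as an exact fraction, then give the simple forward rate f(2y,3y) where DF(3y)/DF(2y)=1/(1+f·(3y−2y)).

1 1 1963/2000
2 2 4739/5000
3 3 4587/5000
4 4 8901/10000
f(2y,3y) = ((4739/5000)/(4587/5000) − 1)/(1) = 152/4587 ≈ 3.3137%

step 1 [1y] bond c/1=19/400: DF=(822497/800000 − 19/400·(0))/(1+19/400) = 1963/2000 ≈ 0.981500
step 2 [2y] swap r/1=174/6431: DF=(1 − 174/6431·(0.981500))/(1+174/6431) = 4739/5000 ≈ 0.947800
step 3 [3y] bond c/1=1/100: DF=(945867/1000000 − 1/100·(0.981500+0.947800))/(1+1/100) = 4587/5000 ≈ 0.917400
step 4 [4y] zero: DF = P = 8901/10000 ≈ 0.890100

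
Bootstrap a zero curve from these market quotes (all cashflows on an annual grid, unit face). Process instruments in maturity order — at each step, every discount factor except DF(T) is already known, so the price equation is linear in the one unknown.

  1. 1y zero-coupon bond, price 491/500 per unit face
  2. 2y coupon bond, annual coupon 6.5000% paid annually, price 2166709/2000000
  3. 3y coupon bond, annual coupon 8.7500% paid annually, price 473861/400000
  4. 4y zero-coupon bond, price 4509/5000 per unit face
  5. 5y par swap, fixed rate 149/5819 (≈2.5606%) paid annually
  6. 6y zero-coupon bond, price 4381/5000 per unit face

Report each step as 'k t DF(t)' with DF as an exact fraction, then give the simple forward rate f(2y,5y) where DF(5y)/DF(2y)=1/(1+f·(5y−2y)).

step 1 [1y] zero: DF = P = 491/500 ≈ 0.982000
step 2 [2y] bond c/1=13/200: DF=(2166709/2000000 − 13/200·(0.982000))/(1+13/200) = 9573/10000 ≈ 0.957300
step 3 [3y] bond c/1=7/80: DF=(473861/400000 − 7/80·(0.982000+0.957300))/(1+7/80) = 9333/10000 ≈ 0.933300
step 4 [4y] zero: DF = P = 4509/5000 ≈ 0.901800
step 5 [5y] swap r/1=149/5819: DF=(1 − 149/5819·(0.982000+0.957300+0.933300+0.901800))/(1+149/5819) = 1101/1250 ≈ 0.880800
step 6 [6y] zero: DF = P = 4381/5000 ≈ 0.876200

1 1 491/500
2 2 9573/10000
3 3 9333/10000
4 4 4509/5000
5 5 1101/1250
6 6 4381/5000
f(2y,5y) = ((9573/10000)/(1101/1250) − 1)/(3) = 85/2936 ≈ 2.8951%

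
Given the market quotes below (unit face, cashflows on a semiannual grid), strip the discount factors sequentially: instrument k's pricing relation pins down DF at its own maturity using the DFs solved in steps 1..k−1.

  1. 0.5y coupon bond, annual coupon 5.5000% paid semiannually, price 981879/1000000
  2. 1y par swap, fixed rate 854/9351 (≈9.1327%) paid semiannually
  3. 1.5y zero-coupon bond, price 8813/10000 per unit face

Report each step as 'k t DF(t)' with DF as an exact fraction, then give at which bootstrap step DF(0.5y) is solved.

step 1 [0.5y] bond c/2=11/400: DF=(981879/1000000 − 11/400·(0))/(1+11/400) = 2389/2500 ≈ 0.955600
step 2 [1y] swap r/2=427/9351: DF=(1 − 427/9351·(0.955600))/(1+427/9351) = 4573/5000 ≈ 0.914600
step 3 [1.5y] zero: DF = P = 8813/10000 ≈ 0.881300

1 1/2 2389/2500
2 1 4573/5000
3 3/2 8813/10000
DF(0.5y) is solved at step 1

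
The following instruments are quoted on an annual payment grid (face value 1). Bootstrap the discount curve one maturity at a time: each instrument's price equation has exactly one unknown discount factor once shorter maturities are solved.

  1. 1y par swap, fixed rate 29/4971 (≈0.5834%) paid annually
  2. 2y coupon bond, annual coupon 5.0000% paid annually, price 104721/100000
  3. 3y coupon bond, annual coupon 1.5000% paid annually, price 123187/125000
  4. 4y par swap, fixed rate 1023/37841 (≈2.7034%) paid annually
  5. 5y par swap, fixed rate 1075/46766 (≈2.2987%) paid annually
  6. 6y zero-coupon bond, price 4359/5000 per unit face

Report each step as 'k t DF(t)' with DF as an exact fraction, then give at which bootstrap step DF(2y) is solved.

1 1 4971/5000
2 2 19/20
3 3 4711/5000
4 4 8977/10000
5 5 357/400
6 6 4359/5000
DF(2y) is solved at step 2

step 1 [1y] swap r/1=29/4971: DF=(1 − 29/4971·(0))/(1+29/4971) = 4971/5000 ≈ 0.994200
step 2 [2y] bond c/1=1/20: DF=(104721/100000 − 1/20·(0.994200))/(1+1/20) = 19/20 ≈ 0.950000
step 3 [3y] bond c/1=3/200: DF=(123187/125000 − 3/200·(0.994200+0.950000))/(1+3/200) = 4711/5000 ≈ 0.942200
step 4 [4y] swap r/1=1023/37841: DF=(1 − 1023/37841·(0.994200+0.950000+0.942200))/(1+1023/37841) = 8977/10000 ≈ 0.897700
step 5 [5y] swap r/1=1075/46766: DF=(1 − 1075/46766·(0.994200+0.950000+0.942200+0.897700))/(1+1075/46766) = 357/400 ≈ 0.892500
step 6 [6y] zero: DF = P = 4359/5000 ≈ 0.871800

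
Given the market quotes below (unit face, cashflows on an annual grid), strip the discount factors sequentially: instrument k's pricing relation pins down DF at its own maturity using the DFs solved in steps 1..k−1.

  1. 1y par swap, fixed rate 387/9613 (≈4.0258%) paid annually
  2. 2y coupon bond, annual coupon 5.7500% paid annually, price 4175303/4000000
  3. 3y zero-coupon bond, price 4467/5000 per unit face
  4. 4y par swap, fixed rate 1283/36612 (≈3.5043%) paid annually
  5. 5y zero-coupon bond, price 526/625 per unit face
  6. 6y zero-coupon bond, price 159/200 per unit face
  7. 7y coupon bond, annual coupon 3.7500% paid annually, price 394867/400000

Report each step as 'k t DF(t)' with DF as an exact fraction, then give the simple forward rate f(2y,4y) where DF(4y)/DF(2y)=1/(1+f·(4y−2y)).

1 1 9613/10000
2 2 2337/2500
3 3 4467/5000
4 4 8717/10000
5 5 526/625
6 6 159/200
7 7 19/25
f(2y,4y) = ((2337/2500)/(8717/10000) − 1)/(2) = 631/17434 ≈ 3.6194%

step 1 [1y] swap r/1=387/9613: DF=(1 − 387/9613·(0))/(1+387/9613) = 9613/10000 ≈ 0.961300
step 2 [2y] bond c/1=23/400: DF=(4175303/4000000 − 23/400·(0.961300))/(1+23/400) = 2337/2500 ≈ 0.934800
step 3 [3y] zero: DF = P = 4467/5000 ≈ 0.893400
step 4 [4y] swap r/1=1283/36612: DF=(1 − 1283/36612·(0.961300+0.934800+0.893400))/(1+1283/36612) = 8717/10000 ≈ 0.871700
step 5 [5y] zero: DF = P = 526/625 ≈ 0.841600
step 6 [6y] zero: DF = P = 159/200 ≈ 0.795000
step 7 [7y] bond c/1=3/80: DF=(394867/400000 − 3/80·(0.961300+0.934800+0.893400+0.871700+0.841600+0.795000))/(1+3/80) = 19/25 ≈ 0.760000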